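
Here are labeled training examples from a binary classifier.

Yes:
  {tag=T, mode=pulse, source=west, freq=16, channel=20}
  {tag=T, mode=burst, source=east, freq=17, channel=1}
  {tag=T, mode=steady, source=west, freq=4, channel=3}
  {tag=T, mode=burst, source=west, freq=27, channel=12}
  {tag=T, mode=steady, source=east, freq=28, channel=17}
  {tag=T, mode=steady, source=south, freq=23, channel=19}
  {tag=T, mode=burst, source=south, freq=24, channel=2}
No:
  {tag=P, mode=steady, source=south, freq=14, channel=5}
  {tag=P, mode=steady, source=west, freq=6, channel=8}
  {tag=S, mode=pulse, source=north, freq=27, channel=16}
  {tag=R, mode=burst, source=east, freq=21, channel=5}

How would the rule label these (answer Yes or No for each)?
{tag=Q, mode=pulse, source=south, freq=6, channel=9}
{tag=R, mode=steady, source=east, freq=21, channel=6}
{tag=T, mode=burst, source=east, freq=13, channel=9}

No, No, Yes

The distinguishing property — tag is T — holds for all the 'Yes' cases and none of the 'No' cases.
{tag=Q, mode=pulse, source=south, freq=6, channel=9} — tag is Q, hence No.
{tag=R, mode=steady, source=east, freq=21, channel=6} — tag is R, hence No.
{tag=T, mode=burst, source=east, freq=13, channel=9} — tag is T, hence Yes.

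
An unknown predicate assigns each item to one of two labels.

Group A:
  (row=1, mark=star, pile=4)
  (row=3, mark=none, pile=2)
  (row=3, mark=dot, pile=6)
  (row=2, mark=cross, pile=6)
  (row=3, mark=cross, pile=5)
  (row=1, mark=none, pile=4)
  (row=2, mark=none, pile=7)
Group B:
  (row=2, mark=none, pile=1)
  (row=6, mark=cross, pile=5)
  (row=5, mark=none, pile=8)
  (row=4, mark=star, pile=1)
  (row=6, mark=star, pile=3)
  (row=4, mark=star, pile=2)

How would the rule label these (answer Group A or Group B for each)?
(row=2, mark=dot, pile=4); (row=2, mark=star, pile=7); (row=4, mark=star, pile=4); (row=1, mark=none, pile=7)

Group A, Group A, Group B, Group A

All 'Group A' examples share one property — pile ≥ 2 AND row ≤ 3 — and every 'Group B' example lacks it.
(row=2, mark=dot, pile=4) — pile = 4, row = 2, hence Group A.
(row=2, mark=star, pile=7) — pile = 7, row = 2, hence Group A.
(row=4, mark=star, pile=4) — pile = 4, row = 4, hence Group B.
(row=1, mark=none, pile=7) — pile = 7, row = 1, hence Group A.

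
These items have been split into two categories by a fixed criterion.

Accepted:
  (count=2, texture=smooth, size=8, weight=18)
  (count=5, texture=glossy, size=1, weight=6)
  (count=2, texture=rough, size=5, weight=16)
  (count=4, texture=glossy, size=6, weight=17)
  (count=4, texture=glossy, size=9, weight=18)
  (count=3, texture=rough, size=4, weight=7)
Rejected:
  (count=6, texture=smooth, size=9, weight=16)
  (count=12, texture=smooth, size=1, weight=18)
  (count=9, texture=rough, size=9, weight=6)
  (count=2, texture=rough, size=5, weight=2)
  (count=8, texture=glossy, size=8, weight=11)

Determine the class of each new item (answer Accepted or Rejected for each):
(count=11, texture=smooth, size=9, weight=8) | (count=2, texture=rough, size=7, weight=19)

Rejected, Accepted

The rule appears to be: weight ≥ 6 AND count ≤ 5.
(count=11, texture=smooth, size=9, weight=8): weight = 8, count = 11 — fails this test, so Rejected. (count=2, texture=rough, size=7, weight=19): weight = 19, count = 2 — has this property, so Accepted.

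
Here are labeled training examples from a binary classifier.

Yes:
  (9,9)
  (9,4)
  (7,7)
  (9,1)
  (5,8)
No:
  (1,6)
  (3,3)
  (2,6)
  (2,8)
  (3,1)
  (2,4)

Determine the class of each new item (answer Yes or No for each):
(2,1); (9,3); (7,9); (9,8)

No, Yes, Yes, Yes

The simplest hypothesis consistent with all the labels is: first ≥ 4.
(2,1) — first 2, hence No.
(9,3) — first 9, hence Yes.
(7,9) — first 7, hence Yes.
(9,8) — first 9, hence Yes.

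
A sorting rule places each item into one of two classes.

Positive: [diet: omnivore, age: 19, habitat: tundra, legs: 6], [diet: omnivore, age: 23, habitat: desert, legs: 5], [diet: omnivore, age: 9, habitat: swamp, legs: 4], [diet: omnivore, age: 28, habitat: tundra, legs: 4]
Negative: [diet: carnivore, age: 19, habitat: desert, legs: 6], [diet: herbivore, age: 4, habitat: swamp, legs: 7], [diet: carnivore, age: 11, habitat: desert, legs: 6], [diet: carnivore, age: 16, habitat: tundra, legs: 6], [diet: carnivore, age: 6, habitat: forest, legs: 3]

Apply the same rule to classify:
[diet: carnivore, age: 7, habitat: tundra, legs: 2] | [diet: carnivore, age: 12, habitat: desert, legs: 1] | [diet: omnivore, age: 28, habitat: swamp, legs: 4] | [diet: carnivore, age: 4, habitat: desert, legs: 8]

Looking at the examples, the only property every 'Positive' case has and every 'Negative' case lacks is: diet is omnivore.
[diet: carnivore, age: 7, habitat: tundra, legs: 2]: diet is carnivore, lacks this property → Negative. [diet: carnivore, age: 12, habitat: desert, legs: 1]: diet is carnivore, lacks this property → Negative. [diet: omnivore, age: 28, habitat: swamp, legs: 4]: diet is omnivore, checks out → Positive. [diet: carnivore, age: 4, habitat: desert, legs: 8]: diet is carnivore, lacks this property → Negative.

Negative, Negative, Positive, Negative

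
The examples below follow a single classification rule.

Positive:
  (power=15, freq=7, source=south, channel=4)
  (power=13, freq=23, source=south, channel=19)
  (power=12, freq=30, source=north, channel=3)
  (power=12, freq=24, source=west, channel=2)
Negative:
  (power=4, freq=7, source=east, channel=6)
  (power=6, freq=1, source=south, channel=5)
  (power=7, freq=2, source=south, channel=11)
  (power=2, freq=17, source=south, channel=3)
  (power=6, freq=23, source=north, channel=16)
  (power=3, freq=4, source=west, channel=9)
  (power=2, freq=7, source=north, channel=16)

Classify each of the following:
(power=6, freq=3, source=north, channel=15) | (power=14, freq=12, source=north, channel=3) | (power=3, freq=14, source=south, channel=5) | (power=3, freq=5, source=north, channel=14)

Every 'Positive' example satisfies: power ≥ 12. None of the 'Negative' examples do.
Negative: (power=6, freq=3, source=north, channel=15), since power = 6.
Positive: (power=14, freq=12, source=north, channel=3), since power = 14.
Negative: (power=3, freq=14, source=south, channel=5), since power = 3.
Negative: (power=3, freq=5, source=north, channel=14), since power = 3.

Negative, Positive, Negative, Negative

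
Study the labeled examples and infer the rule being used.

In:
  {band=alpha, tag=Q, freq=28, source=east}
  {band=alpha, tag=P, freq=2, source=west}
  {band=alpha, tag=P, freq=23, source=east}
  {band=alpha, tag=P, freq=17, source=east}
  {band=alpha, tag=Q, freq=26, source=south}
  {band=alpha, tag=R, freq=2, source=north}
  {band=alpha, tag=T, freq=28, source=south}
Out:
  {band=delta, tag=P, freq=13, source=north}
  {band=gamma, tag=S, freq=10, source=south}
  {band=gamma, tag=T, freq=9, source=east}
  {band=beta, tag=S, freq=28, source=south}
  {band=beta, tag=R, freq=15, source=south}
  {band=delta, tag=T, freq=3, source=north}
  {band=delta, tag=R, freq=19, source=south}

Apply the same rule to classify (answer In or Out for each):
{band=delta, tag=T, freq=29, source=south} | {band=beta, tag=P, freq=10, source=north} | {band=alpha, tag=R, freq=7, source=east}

Out, Out, In

'In' ⟺ band is alpha.
Out: {band=delta, tag=T, freq=29, source=south}, since band is delta.
Out: {band=beta, tag=P, freq=10, source=north}, since band is beta.
In: {band=alpha, tag=R, freq=7, source=east}, since band is alpha.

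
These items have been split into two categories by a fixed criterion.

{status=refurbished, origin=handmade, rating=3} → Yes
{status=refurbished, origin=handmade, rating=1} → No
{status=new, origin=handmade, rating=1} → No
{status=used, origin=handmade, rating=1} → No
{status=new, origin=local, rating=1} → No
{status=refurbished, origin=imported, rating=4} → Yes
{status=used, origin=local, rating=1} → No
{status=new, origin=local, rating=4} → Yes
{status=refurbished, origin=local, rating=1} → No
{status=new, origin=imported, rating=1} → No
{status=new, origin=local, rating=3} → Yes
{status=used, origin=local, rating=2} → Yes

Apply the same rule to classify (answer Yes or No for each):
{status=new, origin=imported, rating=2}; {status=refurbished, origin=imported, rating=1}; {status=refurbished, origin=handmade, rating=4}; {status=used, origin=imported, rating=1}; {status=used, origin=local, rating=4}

The common property of the 'Yes' items is: rating ≥ 2. No 'No' item has it.
Yes: {status=new, origin=imported, rating=2}, since rating = 2. No: {status=refurbished, origin=imported, rating=1}, since rating = 1. Yes: {status=refurbished, origin=handmade, rating=4}, since rating = 4. No: {status=used, origin=imported, rating=1}, since rating = 1. Yes: {status=used, origin=local, rating=4}, since rating = 4.

Yes, No, Yes, No, Yes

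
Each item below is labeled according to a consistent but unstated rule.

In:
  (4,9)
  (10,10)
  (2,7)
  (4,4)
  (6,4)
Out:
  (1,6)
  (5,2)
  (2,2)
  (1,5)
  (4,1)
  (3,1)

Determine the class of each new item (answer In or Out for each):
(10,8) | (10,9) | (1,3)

The rule appears to be: sum ≥ 8.
(10,8): 10+8 = 18 — meets the rule, so In.
(10,9): 10+9 = 19 — meets the rule, so In.
(1,3): 1+3 = 4 — does not fit, so Out.

In, In, Out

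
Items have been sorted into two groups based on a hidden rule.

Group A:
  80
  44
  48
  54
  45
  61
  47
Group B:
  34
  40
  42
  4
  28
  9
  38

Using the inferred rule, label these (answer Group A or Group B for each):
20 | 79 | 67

Group B, Group A, Group A

One predicate separates the groups cleanly: at least 44.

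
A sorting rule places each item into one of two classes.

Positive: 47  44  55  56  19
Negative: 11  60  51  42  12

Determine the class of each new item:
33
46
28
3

The classifier is using: digit sum ≥ 7.

Negative, Positive, Positive, Negative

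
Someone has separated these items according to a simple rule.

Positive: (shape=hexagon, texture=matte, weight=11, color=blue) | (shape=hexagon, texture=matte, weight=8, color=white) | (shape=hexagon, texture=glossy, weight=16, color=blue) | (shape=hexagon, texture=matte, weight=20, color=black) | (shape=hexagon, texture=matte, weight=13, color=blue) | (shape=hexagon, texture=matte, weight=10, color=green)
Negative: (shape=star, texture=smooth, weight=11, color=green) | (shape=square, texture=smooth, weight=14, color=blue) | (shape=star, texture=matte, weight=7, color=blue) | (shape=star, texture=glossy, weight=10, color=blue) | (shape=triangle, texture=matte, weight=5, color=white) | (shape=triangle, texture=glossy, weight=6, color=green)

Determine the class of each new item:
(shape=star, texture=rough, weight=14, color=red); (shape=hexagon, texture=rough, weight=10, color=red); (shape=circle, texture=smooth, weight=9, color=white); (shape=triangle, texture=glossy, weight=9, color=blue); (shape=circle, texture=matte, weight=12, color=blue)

Negative, Positive, Negative, Negative, Negative

Every 'Positive' example satisfies: shape is hexagon. None of the 'Negative' examples do.
(shape=star, texture=rough, weight=14, color=red): shape is star — does not fit, so Negative. (shape=hexagon, texture=rough, weight=10, color=red): shape is hexagon — has this property, so Positive. (shape=circle, texture=smooth, weight=9, color=white): shape is circle — does not fit, so Negative. (shape=triangle, texture=glossy, weight=9, color=blue): shape is triangle — does not fit, so Negative. (shape=circle, texture=matte, weight=12, color=blue): shape is circle — does not fit, so Negative.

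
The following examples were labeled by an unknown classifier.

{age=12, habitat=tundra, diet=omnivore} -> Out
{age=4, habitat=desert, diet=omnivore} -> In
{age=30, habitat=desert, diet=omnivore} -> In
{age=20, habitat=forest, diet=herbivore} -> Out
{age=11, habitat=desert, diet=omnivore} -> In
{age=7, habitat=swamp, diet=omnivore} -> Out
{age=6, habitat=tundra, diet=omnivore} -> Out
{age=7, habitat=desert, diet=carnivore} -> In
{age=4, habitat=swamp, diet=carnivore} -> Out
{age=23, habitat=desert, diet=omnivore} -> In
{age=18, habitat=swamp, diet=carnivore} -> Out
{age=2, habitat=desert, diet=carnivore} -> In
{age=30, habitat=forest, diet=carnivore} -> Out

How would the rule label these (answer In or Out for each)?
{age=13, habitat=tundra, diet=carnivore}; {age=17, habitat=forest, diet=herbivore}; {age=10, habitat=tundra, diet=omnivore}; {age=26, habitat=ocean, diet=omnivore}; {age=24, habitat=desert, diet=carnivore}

Out, Out, Out, Out, In

Comparing the two groups points to one rule — habitat is desert.
{age=13, habitat=tundra, diet=carnivore}: Out (habitat is tundra). {age=17, habitat=forest, diet=herbivore}: Out (habitat is forest). {age=10, habitat=tundra, diet=omnivore}: Out (habitat is tundra). {age=26, habitat=ocean, diet=omnivore}: Out (habitat is ocean). {age=24, habitat=desert, diet=carnivore}: In (habitat is desert).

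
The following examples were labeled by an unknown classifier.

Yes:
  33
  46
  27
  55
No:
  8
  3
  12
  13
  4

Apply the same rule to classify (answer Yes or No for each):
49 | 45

All 'Yes' examples share one property — at least 27 — and every 'No' example lacks it.

Yes, Yes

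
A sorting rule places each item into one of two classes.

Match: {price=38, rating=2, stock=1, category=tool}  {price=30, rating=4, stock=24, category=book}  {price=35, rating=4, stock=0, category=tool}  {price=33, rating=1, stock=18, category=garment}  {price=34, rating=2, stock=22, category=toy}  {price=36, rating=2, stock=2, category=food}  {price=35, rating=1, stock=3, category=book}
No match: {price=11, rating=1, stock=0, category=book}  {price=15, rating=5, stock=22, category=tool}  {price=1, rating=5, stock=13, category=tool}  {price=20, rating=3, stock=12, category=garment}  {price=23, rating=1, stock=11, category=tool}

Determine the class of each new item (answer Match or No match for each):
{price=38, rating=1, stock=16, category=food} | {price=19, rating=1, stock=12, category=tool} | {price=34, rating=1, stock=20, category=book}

Rule: price ≥ 30. This holds for each 'Match' example and fails for each 'No match' one.
{price=38, rating=1, stock=16, category=food} → price = 38 → Match.
{price=19, rating=1, stock=12, category=tool} → price = 19 → No match.
{price=34, rating=1, stock=20, category=book} → price = 34 → Match.

Match, No match, Match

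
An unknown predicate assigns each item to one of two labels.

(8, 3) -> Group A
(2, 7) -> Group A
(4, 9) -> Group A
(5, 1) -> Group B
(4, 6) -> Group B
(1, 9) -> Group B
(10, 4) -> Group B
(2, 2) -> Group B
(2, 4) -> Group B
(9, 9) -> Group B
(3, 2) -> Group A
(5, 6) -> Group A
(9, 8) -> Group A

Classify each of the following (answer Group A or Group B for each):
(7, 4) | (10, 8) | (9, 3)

Group A, Group B, Group B

The simplest hypothesis consistent with all the labels is: sum is odd.
(7, 4): 7+4 = 11, qualifies → Group A. (10, 8): 10+8 = 18, fails this test → Group B. (9, 3): 9+3 = 12, fails this test → Group B.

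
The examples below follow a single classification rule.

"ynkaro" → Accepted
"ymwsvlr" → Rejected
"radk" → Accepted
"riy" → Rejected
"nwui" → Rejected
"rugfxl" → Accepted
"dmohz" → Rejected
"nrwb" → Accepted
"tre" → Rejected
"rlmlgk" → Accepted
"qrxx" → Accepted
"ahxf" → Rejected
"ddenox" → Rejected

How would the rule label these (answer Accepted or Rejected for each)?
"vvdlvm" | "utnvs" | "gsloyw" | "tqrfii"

Rejected, Rejected, Rejected, Accepted

The common property of the 'Accepted' items is: even length AND contains 'r'. No 'Rejected' item has it.
"vvdlvm" — length 6, no 'r', hence Rejected.
"utnvs" — length 5, no 'r', hence Rejected.
"gsloyw" — length 6, no 'r', hence Rejected.
"tqrfii" — length 6, has 'r', hence Accepted.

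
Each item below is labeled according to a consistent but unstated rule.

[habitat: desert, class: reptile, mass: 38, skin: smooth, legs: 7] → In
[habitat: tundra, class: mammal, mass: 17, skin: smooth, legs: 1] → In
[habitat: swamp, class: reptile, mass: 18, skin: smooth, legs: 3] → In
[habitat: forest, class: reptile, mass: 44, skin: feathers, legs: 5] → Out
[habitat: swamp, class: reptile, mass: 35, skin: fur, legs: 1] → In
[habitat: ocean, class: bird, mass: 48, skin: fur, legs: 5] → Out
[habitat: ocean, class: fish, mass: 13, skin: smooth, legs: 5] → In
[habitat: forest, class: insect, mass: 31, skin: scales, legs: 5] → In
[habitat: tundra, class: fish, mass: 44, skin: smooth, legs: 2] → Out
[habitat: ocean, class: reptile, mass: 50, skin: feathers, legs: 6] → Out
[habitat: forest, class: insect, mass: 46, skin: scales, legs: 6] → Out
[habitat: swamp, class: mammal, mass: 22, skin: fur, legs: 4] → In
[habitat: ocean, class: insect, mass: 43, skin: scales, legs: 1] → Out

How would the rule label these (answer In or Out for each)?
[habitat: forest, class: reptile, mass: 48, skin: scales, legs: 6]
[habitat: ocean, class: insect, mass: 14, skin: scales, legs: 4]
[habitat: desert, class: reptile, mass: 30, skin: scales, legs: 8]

Out, In, In

The pattern is that an item is 'In' exactly when: mass ≤ 38.
[habitat: forest, class: reptile, mass: 48, skin: scales, legs: 6]: Out (mass = 48). [habitat: ocean, class: insect, mass: 14, skin: scales, legs: 4]: In (mass = 14). [habitat: desert, class: reptile, mass: 30, skin: scales, legs: 8]: In (mass = 30).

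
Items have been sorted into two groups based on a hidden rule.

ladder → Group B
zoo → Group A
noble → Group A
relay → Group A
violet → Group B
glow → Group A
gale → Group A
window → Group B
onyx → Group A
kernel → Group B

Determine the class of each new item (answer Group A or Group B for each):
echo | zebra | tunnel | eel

Group A, Group A, Group B, Group A

One predicate separates the groups cleanly: length ≤ 5.
echo: length 4 — fits, so Group A.
zebra: length 5 — fits, so Group A.
tunnel: length 6 — lacks this property, so Group B.
eel: length 3 — fits, so Group A.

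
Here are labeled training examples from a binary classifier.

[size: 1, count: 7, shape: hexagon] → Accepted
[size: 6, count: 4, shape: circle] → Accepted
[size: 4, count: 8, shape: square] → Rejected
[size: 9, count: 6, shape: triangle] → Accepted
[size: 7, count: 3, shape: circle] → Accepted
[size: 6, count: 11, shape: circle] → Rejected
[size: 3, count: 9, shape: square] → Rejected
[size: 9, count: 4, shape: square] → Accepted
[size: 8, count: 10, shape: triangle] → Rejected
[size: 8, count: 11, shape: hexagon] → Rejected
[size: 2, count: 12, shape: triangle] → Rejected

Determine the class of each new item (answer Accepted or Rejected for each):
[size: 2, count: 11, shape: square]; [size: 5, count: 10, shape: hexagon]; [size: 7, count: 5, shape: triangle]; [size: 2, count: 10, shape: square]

Rejected, Rejected, Accepted, Rejected

Every 'Accepted' example satisfies: count ≤ 7. None of the 'Rejected' examples do.
Rejected: [size: 2, count: 11, shape: square], since count = 11. Rejected: [size: 5, count: 10, shape: hexagon], since count = 10. Accepted: [size: 7, count: 5, shape: triangle], since count = 5. Rejected: [size: 2, count: 10, shape: square], since count = 10.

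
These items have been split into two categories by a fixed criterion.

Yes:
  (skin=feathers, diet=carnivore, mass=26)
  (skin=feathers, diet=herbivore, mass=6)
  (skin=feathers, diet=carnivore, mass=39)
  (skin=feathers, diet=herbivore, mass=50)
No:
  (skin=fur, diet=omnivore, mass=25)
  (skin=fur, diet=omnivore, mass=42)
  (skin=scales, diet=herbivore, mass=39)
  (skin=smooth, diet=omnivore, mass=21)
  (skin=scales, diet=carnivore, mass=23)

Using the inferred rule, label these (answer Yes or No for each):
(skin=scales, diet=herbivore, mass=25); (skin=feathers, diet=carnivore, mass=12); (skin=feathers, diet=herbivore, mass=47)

No, Yes, Yes

Checking candidate rules against both groups, what survives is: skin is feathers.
(skin=scales, diet=herbivore, mass=25) — skin is scales, hence No.
(skin=feathers, diet=carnivore, mass=12) — skin is feathers, hence Yes.
(skin=feathers, diet=herbivore, mass=47) — skin is feathers, hence Yes.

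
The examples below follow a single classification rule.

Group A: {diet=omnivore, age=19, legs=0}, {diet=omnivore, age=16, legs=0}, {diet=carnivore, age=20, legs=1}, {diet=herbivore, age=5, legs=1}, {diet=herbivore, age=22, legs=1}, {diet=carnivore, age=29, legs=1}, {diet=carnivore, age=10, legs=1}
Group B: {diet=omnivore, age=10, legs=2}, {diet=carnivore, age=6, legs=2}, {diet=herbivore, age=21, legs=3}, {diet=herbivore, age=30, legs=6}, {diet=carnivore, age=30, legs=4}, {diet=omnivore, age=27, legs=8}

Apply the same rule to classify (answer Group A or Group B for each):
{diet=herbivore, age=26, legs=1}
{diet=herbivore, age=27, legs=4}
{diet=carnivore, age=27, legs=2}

The distinguishing property — legs ≤ 1 — holds for all the 'Group A' cases and none of the 'Group B' cases.
{diet=herbivore, age=26, legs=1}: Group A (legs = 1).
{diet=herbivore, age=27, legs=4}: Group B (legs = 4).
{diet=carnivore, age=27, legs=2}: Group B (legs = 2).

Group A, Group B, Group B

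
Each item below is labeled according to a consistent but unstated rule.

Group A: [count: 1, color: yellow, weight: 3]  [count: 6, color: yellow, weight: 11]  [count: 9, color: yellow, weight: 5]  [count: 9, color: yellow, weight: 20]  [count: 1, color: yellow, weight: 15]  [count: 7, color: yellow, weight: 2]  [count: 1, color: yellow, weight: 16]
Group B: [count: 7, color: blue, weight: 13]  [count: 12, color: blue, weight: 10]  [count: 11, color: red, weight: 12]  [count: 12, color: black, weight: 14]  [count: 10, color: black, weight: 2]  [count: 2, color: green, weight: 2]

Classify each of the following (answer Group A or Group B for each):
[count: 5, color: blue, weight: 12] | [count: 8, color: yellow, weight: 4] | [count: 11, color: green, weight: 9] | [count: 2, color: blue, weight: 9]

Group B, Group A, Group B, Group B

A rule that fits every label: color is yellow — true of each 'Group A' example, false of each 'Group B' one.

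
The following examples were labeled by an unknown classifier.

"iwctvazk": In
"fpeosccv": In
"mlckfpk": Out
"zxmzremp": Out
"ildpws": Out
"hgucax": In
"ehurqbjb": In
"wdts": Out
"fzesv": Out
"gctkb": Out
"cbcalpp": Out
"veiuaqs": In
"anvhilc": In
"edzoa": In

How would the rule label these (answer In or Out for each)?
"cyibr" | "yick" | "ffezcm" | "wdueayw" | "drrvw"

Out, Out, Out, In, Out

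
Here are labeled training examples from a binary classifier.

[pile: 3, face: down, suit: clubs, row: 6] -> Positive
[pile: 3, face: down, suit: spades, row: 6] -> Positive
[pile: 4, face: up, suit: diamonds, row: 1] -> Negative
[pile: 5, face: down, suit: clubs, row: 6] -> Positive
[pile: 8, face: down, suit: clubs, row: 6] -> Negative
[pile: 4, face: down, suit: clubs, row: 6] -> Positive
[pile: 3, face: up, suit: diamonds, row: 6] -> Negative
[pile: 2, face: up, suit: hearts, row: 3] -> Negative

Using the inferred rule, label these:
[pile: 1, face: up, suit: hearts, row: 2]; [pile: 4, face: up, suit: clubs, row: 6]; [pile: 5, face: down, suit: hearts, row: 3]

All 'Positive' examples share one property — face is down AND pile ≤ 5 — and every 'Negative' example lacks it.

Negative, Negative, Positive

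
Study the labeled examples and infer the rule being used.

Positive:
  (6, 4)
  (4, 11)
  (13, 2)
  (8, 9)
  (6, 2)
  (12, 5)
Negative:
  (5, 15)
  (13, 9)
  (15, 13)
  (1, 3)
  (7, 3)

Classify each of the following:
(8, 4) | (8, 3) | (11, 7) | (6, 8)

Positive, Positive, Negative, Positive

The simplest hypothesis consistent with all the labels is: product is even.
(8, 4) — 8·4 = 32, hence Positive. (8, 3) — 8·3 = 24, hence Positive. (11, 7) — 11·7 = 77, hence Negative. (6, 8) — 6·8 = 48, hence Positive.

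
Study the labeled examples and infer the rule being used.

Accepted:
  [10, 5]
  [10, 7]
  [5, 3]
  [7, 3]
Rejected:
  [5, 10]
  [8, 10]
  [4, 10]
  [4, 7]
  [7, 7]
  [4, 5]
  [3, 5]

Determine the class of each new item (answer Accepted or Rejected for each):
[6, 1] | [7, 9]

Rule: first > second. This holds for each 'Accepted' example and fails for each 'Rejected' one.

Accepted, Rejected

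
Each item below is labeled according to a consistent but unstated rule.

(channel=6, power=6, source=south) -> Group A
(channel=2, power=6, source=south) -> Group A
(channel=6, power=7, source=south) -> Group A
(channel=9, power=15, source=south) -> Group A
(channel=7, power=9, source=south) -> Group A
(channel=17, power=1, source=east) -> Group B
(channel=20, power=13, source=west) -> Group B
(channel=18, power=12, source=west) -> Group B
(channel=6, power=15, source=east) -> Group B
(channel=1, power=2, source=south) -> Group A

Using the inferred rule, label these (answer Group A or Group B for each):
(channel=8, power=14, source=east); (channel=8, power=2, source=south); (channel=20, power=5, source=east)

Group B, Group A, Group B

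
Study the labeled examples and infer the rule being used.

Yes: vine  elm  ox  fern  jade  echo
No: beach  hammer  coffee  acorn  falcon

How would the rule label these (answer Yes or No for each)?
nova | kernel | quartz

Rule: length ≤ 4. This holds for each 'Yes' example and fails for each 'No' one.
nova: length 4, passes → Yes. kernel: length 6, does not fit → No. quartz: length 6, does not fit → No.

Yes, No, No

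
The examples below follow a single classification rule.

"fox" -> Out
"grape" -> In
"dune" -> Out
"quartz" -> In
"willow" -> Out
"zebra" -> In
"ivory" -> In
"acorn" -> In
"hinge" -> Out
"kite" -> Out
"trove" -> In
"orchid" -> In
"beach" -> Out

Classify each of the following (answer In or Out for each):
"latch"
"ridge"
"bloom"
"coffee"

A rule that fits every label: contains 'r' — true of each 'In' example, false of each 'Out' one.
"latch" — no 'r', hence Out.
"ridge" — has 'r', hence In.
"bloom" — no 'r', hence Out.
"coffee" — no 'r', hence Out.

Out, In, Out, Out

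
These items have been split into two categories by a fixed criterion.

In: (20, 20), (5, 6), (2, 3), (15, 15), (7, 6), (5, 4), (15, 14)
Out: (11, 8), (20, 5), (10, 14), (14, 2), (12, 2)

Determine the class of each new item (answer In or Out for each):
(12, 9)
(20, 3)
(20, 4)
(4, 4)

Out, Out, Out, In

One predicate separates the groups cleanly: |first − second| ≤ 1.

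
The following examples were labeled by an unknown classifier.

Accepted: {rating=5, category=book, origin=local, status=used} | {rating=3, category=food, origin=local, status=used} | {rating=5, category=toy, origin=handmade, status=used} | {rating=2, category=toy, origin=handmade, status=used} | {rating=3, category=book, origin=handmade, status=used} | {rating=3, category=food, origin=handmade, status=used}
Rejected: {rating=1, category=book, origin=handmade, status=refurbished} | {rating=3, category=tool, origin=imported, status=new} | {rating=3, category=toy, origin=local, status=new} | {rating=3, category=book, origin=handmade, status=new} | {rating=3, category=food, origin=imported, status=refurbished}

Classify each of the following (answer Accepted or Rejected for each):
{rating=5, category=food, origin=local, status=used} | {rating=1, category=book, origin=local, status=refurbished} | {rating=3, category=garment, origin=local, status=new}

Accepted, Rejected, Rejected

One predicate separates the groups cleanly: status is used.
{rating=5, category=food, origin=local, status=used}: status is used — meets the rule, so Accepted. {rating=1, category=book, origin=local, status=refurbished}: status is refurbished — fails the rule, so Rejected. {rating=3, category=garment, origin=local, status=new}: status is new — fails the rule, so Rejected.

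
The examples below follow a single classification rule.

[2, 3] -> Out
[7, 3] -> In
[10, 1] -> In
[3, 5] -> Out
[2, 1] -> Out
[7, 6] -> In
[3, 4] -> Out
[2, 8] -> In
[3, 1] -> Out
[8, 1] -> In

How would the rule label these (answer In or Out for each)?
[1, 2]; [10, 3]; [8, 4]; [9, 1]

Out, In, In, In

All 'In' examples share one property — sum ≥ 9 — and every 'Out' example lacks it.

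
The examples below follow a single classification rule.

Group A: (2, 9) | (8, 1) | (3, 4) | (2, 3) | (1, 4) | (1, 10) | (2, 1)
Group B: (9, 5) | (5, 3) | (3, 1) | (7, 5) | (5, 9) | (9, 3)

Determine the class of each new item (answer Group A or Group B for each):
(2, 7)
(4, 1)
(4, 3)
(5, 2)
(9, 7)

Group A, Group A, Group A, Group A, Group B

A rule that fits every label: sum is odd — true of each 'Group A' example, false of each 'Group B' one.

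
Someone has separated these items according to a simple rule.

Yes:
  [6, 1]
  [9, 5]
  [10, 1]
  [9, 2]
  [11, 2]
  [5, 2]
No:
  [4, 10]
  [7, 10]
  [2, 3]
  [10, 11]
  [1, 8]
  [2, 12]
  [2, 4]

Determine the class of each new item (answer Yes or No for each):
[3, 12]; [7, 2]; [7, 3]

No, Yes, Yes

The pattern is that an item is 'Yes' exactly when: first > second.
[3, 12] — 3 < 12, hence No. [7, 2] — 7 > 2, hence Yes. [7, 3] — 7 > 3, hence Yes.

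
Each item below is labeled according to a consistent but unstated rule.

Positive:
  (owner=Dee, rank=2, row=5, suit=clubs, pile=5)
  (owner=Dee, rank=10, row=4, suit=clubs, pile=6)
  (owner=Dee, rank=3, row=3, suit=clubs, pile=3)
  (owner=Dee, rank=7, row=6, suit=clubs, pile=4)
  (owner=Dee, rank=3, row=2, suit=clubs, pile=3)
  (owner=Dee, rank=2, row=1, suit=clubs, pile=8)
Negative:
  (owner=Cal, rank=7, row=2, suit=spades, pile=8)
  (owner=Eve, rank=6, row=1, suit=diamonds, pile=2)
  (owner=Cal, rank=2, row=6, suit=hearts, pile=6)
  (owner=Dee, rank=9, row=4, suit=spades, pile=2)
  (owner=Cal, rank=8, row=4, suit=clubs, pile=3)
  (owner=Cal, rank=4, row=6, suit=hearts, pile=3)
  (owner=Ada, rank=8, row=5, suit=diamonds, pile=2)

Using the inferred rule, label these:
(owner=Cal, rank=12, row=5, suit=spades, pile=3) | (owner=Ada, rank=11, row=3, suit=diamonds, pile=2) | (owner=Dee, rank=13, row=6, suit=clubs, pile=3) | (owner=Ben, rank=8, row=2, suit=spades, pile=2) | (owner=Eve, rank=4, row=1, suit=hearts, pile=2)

The pattern is that an item is 'Positive' exactly when: suit is clubs AND owner is Dee.
(owner=Cal, rank=12, row=5, suit=spades, pile=3): suit is spades, owner is Cal — fails the rule, so Negative.
(owner=Ada, rank=11, row=3, suit=diamonds, pile=2): suit is diamonds, owner is Ada — fails the rule, so Negative.
(owner=Dee, rank=13, row=6, suit=clubs, pile=3): suit is clubs, owner is Dee — fits, so Positive.
(owner=Ben, rank=8, row=2, suit=spades, pile=2): suit is spades, owner is Ben — fails the rule, so Negative.
(owner=Eve, rank=4, row=1, suit=hearts, pile=2): suit is hearts, owner is Eve — fails the rule, so Negative.

Negative, Negative, Positive, Negative, Negative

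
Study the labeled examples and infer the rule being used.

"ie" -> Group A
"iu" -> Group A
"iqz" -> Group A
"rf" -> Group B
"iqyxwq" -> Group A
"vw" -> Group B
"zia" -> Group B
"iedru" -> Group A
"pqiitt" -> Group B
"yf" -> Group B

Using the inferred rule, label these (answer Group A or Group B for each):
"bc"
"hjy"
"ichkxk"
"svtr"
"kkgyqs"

Group B, Group B, Group A, Group B, Group B

The common property of the 'Group A' items is: starts with 'i'. No 'Group B' item has it.
"bc": starts with 'b', lacks this property → Group B.
"hjy": starts with 'h', lacks this property → Group B.
"ichkxk": starts with 'i', meets the rule → Group A.
"svtr": starts with 's', lacks this property → Group B.
"kkgyqs": starts with 'k', lacks this property → Group B.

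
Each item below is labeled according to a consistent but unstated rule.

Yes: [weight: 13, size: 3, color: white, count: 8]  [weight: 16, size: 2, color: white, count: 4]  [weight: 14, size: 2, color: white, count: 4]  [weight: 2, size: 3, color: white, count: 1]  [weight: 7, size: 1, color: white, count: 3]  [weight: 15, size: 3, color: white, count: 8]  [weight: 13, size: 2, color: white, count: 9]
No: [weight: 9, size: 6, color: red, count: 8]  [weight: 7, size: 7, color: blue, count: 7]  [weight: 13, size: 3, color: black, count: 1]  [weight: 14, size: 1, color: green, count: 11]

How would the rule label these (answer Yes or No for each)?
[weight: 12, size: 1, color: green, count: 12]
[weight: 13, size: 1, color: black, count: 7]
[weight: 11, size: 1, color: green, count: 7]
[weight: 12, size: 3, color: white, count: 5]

Every 'Yes' example satisfies: color is white. None of the 'No' examples do.
[weight: 12, size: 1, color: green, count: 12]: No (color is green). [weight: 13, size: 1, color: black, count: 7]: No (color is black). [weight: 11, size: 1, color: green, count: 7]: No (color is green). [weight: 12, size: 3, color: white, count: 5]: Yes (color is white).

No, No, No, Yes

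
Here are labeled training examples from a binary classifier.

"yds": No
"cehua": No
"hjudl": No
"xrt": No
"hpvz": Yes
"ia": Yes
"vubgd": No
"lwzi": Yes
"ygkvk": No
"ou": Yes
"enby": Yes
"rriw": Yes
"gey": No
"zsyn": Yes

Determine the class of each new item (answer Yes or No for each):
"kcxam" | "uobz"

No, Yes

The simplest hypothesis consistent with all the labels is: even length.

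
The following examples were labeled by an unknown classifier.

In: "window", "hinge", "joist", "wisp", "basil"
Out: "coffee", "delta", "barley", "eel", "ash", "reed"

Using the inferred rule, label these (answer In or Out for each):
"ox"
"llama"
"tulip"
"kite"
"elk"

Out, Out, In, In, Out

A rule that fits every label: contains 'i' — true of each 'In' example, false of each 'Out' one.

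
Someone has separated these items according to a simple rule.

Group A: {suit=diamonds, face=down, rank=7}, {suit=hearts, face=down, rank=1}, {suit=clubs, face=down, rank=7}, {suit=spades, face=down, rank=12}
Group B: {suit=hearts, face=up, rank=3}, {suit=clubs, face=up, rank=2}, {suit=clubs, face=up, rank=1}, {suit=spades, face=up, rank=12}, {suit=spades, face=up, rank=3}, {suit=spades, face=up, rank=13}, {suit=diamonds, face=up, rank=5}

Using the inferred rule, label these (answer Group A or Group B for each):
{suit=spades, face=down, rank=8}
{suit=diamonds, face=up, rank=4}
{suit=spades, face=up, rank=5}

Group A, Group B, Group B

The rule appears to be: face is down.
{suit=spades, face=down, rank=8}: face is down, meets the rule → Group A.
{suit=diamonds, face=up, rank=4}: face is up, fails the rule → Group B.
{suit=spades, face=up, rank=5}: face is up, fails the rule → Group B.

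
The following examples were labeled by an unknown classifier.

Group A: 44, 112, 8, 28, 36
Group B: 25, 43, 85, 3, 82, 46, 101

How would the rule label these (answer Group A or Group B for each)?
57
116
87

Group B, Group A, Group B

The distinguishing property — multiple of 4 — holds for all the 'Group A' cases and none of the 'Group B' cases.
57: Group B (57 = 4·14 + 1). 116: Group A (116 = 4·29). 87: Group B (87 = 4·21 + 3).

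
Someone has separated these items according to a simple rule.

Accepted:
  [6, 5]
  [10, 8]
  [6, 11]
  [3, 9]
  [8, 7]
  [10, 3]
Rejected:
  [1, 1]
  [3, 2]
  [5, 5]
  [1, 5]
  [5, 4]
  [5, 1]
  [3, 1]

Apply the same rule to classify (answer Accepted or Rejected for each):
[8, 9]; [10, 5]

Every 'Accepted' example satisfies: sum ≥ 11. None of the 'Rejected' examples do.
[8, 9]: Accepted (8+9 = 17). [10, 5]: Accepted (10+5 = 15).

Accepted, Accepted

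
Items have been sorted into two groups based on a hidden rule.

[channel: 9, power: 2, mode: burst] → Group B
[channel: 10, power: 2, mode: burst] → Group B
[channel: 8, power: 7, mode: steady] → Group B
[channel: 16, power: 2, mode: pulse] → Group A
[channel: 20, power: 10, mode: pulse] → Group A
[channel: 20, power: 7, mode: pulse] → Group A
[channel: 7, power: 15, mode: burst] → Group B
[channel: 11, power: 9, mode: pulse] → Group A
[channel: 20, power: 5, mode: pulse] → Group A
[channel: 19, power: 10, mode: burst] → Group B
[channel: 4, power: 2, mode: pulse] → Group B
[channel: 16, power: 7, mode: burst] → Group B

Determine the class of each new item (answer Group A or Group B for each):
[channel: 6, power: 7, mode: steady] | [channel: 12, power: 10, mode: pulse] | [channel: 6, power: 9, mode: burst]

The common property of the 'Group A' items is: mode is pulse AND channel ≥ 7. No 'Group B' item has it.

Group B, Group A, Group B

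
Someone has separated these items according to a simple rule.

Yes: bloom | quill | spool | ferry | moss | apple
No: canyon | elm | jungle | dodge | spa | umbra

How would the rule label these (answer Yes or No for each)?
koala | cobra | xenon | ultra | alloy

The pattern is that an item is 'Yes' exactly when: has a double letter.
No: koala, since no doubled letter.
No: cobra, since no doubled letter.
No: xenon, since no doubled letter.
No: ultra, since no doubled letter.
Yes: alloy, since 'll' doubled.

No, No, No, No, Yes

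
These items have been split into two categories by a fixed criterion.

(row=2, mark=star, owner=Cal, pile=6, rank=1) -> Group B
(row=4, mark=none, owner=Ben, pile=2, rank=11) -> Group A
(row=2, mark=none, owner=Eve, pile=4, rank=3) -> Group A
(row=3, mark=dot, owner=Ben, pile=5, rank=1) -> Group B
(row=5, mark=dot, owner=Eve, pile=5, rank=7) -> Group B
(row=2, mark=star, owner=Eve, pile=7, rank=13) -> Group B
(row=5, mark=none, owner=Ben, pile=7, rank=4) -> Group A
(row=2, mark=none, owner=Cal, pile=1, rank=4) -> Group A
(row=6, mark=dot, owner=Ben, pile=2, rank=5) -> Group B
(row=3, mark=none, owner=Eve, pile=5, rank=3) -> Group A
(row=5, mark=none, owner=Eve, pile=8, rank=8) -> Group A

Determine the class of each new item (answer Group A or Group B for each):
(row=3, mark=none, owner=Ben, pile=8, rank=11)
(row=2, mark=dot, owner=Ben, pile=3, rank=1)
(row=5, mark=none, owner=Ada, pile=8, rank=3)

'Group A' ⟺ mark is none.

Group A, Group B, Group A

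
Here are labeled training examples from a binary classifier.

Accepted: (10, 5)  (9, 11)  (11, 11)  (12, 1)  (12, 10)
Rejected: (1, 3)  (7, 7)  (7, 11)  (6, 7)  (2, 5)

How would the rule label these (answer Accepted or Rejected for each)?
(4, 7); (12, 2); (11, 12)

'Accepted' ⟺ first ≥ 9.
(4, 7): Rejected (first 4).
(12, 2): Accepted (first 12).
(11, 12): Accepted (first 11).

Rejected, Accepted, Accepted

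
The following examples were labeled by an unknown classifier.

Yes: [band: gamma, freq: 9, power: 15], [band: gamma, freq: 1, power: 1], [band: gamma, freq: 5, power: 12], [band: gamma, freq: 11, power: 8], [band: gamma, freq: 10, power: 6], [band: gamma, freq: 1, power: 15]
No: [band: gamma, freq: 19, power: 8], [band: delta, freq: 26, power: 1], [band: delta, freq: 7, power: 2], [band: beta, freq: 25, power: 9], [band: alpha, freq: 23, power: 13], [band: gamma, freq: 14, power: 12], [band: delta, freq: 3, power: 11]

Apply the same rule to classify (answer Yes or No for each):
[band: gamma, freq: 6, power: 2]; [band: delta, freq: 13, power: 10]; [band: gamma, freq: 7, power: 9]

Yes, No, Yes

'Yes' ⟺ band is gamma AND freq ≤ 11.
[band: gamma, freq: 6, power: 2]: band is gamma, freq = 6 — checks out, so Yes.
[band: delta, freq: 13, power: 10]: band is delta, freq = 13 — lacks this property, so No.
[band: gamma, freq: 7, power: 9]: band is gamma, freq = 7 — checks out, so Yes.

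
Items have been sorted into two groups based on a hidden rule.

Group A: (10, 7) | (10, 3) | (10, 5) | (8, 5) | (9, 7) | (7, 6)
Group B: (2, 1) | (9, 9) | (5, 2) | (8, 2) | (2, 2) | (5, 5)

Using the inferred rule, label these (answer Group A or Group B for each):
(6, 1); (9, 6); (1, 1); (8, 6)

Group B, Group A, Group B, Group A

The classifier is using: first > second AND sum ≥ 13.
(6, 1) — 6 > 1, 6+1 = 7, hence Group B. (9, 6) — 9 > 6, 9+6 = 15, hence Group A. (1, 1) — 1 = 1, 1+1 = 2, hence Group B. (8, 6) — 8 > 6, 8+6 = 14, hence Group A.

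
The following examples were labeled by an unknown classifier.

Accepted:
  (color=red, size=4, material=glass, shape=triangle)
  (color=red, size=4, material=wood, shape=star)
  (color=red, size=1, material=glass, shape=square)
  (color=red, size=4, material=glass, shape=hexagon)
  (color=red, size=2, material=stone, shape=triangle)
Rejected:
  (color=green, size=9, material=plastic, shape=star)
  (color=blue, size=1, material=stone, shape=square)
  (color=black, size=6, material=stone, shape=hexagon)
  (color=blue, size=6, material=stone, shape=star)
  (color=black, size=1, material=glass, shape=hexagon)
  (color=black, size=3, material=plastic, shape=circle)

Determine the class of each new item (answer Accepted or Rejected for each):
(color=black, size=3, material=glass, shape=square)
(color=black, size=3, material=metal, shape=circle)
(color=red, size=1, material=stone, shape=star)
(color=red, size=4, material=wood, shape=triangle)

The common property of the 'Accepted' items is: color is red. No 'Rejected' item has it.

Rejected, Rejected, Accepted, Accepted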